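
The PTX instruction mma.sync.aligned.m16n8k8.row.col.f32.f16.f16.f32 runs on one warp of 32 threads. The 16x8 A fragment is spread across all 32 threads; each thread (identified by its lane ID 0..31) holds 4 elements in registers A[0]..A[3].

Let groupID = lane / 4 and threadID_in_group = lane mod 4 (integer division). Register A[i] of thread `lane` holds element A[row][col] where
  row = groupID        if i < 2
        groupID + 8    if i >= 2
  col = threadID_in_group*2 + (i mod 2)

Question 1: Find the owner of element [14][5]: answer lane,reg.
26,3

r:14=>grp=6,rB=1  c:5=>tig=2,lo=1
L=6*4+2=26  i=1*2+1=3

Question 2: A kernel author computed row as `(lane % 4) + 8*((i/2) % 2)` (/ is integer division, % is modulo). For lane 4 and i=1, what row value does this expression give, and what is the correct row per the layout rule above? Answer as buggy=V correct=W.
`(lane % 4) + 8*((i/2) % 2)`[4,1]->0
L=4->g=4>>2=1, t=4&3=0
[1]->row 1+0=1  col 0·2+1=1
row: 0 vs 1

buggy=0 correct=1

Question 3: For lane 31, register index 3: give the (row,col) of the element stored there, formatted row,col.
lane 31: g=7 (31/4), t=3 (31%4)
i=3: r=7+8=15, c=3*2+1=7

15,7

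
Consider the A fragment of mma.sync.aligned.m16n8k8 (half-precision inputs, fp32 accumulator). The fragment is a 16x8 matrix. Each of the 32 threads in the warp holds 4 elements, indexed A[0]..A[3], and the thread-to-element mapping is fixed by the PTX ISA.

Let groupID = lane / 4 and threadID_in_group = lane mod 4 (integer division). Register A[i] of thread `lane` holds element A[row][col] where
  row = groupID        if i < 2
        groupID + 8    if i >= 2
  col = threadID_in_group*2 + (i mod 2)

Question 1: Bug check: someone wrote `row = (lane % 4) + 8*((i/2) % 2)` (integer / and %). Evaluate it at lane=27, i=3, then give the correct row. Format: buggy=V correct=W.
buggy=11 correct=14

`(lane % 4) + 8*((i/2) % 2)`[27,3]->11
lane 27: g=6 (27/4), t=3 (27%4)
i=3: r=6+8=14, c=3*2+1=7
row: 11 vs 14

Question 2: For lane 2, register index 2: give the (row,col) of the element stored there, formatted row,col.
2: G=0,T=2
[2] (0+8,2*2+0) = (8,4)

8,4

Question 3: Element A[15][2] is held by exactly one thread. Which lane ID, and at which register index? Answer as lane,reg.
r=15⇒gr=7,Rb=1  c=2⇒th=1,odd=0
L=7*4+1=29  i=1*2+0=2

29,2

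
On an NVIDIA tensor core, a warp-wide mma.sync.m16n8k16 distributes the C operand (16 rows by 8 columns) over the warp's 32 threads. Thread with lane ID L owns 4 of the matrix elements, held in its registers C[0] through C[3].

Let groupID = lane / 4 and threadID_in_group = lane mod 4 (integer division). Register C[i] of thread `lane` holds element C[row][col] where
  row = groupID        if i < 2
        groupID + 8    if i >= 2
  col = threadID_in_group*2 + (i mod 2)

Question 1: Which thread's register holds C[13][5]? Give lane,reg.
r:13=>grp=5,rB=1  c:5=>tig=2,lo=1
L=5*4+2=22  i=1*2+1=3

22,3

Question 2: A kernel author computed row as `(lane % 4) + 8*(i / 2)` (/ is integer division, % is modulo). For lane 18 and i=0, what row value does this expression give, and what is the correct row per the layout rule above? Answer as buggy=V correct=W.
buggy=2 correct=4

`(lane % 4) + 8*(i / 2)`[18,0]->2
lane 18->18/4=4, 18 mod 4=2
i=0  r:4+0->4  c:2·2+0->4
row: 2 vs 4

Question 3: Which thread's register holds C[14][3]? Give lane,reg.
25,3

r: 14->gid=6,r8=1  c: 3->tid=1,i&1=1
L=6*4+1=25  i=1*2+1=3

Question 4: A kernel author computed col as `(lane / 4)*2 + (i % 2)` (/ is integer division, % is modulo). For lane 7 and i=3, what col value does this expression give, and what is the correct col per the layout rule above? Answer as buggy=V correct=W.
`(lane / 4)*2 + (i % 2)`[7,3]=>3
L=7=>grp=7>>2=1, tig=7&3=3
[3]=>row 1+8=9  col 3·2+1=7
col: 3 vs 7

buggy=3 correct=7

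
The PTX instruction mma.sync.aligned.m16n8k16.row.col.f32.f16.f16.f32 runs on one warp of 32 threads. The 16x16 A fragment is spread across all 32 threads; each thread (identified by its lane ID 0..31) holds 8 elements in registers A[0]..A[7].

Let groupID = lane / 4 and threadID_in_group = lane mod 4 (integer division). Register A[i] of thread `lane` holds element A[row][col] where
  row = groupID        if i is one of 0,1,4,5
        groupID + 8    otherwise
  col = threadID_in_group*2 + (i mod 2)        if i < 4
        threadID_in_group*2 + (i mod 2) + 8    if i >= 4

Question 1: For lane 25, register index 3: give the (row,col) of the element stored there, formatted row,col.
14,3

lane 25⇒25/4=6, 25 mod 4=1
i=3  r:6+8⇒14  c:2·1+1+0⇒3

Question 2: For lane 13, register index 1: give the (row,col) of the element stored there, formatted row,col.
13: g=3,t=1
[1] (3+0,1*2+1+0) = (3,3)

3,3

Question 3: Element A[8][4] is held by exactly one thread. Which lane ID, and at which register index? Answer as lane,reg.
2,2

r=8⇒gr=0,Rb=1  c=4⇒Cb=0,th=2,odd=0
L=0*4+2=2  i=0*4+1*2+0=2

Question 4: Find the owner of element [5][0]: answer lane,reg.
20,0

r=5->g=5,rb=0  c=0->cb=0,t=0,b0=0
L=5*4+0=20  i=0*4+0*2+0=0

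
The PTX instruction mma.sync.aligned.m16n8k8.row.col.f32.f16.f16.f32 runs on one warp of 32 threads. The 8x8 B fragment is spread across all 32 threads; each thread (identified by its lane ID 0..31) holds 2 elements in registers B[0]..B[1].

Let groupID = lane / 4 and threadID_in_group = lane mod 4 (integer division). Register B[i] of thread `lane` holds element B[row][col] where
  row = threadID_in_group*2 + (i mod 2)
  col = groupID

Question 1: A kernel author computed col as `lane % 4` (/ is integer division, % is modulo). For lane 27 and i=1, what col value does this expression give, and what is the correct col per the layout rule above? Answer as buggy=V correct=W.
buggy=3 correct=6

`lane % 4`[27,1]->3
lane 27->27/4=6, 27 mod 4=3
i=1  r:2·3+1->7  c:6
col: 3 vs 6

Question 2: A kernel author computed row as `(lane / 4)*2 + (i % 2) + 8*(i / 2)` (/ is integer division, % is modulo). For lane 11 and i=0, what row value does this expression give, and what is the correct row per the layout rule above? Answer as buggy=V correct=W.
buggy=4 correct=6

`(lane / 4)*2 + (i % 2) + 8*(i / 2)`[11,0]→4
11: G=2,T=3
[0] (3*2+0,2) = (6,2)
row: 4 vs 6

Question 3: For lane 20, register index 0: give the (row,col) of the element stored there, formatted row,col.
0,5

lane 20: gid=5 (20/4), tid=0 (20%4)
i=0: r=0*2+0=0, c=gid=5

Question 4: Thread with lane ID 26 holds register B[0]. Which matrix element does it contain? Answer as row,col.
lane 26: G=6 (26/4), T=2 (26%4)
i=0: r=2*2+0=4, c=G=6

4,6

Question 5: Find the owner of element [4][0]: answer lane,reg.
2,0

c: 0->gid=0  r: 4->tid=2,i&1=0
L=0*4+2=2  i=0=0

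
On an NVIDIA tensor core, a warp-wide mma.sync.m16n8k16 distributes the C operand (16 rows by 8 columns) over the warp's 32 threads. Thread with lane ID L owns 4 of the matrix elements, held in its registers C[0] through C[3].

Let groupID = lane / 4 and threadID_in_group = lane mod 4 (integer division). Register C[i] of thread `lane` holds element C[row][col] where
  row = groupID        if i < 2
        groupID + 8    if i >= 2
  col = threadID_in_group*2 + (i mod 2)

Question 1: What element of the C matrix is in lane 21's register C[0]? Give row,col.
5,2

L=21->g=21>>2=5, t=21&3=1
[0]->row 5+0=5  col 1·2+0=2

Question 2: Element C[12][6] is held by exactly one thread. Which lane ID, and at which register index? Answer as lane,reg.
19,2

r=12→G=4,rhi=1  c=6→T=3,p=0
L=4*4+3=19  i=1*2+0=2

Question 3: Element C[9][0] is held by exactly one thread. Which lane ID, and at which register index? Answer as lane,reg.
r: 9->gid=1,r8=1  c: 0->tid=0,i&1=0
L=1*4+0=4  i=1*2+0=2

4,2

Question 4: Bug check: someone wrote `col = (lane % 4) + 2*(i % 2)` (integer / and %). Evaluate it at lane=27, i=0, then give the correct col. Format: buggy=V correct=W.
`(lane % 4) + 2*(i % 2)`[27,0]⇒3
lane 27: gr=6 (27/4), th=3 (27%4)
i=0: r=6+0=6, c=3*2+0=6
col: 3 vs 6

buggy=3 correct=6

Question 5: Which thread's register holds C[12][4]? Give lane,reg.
r: 12->gid=4,r8=1  c: 4->tid=2,i&1=0
L=4*4+2=18  i=1*2+0=2

18,2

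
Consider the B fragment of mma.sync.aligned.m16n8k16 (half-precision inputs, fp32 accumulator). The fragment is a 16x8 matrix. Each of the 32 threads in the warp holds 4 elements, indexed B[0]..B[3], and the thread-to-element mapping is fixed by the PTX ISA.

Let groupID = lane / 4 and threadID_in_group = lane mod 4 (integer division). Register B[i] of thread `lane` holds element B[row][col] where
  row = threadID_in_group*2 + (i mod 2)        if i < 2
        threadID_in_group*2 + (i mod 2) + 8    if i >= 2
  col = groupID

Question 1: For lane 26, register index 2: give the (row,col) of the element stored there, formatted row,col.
lane 26->26/4=6, 26 mod 4=2
i=2  r:2·2+0+8->12  c:6

12,6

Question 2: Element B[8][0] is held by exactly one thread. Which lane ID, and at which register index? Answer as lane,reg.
c=0→G=0  r=8→rhi=1,T=0,p=0
L=0*4+0=0  i=1*2+0=2

0,2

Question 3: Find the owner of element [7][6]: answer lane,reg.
27,1

c: 6->gid=6  r: 7->r8=0,tid=3,i&1=1
L=6*4+3=27  i=0*2+1=1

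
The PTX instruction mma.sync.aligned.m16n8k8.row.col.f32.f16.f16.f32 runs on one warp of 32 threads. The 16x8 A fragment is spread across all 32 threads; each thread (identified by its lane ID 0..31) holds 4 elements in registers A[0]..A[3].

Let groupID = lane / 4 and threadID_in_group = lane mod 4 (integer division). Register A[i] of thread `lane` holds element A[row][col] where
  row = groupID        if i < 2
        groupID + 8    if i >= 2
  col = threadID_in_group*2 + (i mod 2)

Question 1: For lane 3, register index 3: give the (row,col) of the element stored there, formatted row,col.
3: gid=0,tid=3
[3] (0+8,3*2+1) = (8,7)

8,7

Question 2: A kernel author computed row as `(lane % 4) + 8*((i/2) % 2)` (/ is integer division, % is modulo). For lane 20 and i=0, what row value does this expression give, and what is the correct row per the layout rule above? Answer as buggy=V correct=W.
buggy=0 correct=5

`(lane % 4) + 8*((i/2) % 2)`[20,0]->0
20: g=5,t=0
[0] (5+0,0*2+0) = (5,0)
row: 0 vs 5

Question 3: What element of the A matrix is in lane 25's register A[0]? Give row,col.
25: g=6,t=1
[0] (6+0,1*2+0) = (6,2)

6,2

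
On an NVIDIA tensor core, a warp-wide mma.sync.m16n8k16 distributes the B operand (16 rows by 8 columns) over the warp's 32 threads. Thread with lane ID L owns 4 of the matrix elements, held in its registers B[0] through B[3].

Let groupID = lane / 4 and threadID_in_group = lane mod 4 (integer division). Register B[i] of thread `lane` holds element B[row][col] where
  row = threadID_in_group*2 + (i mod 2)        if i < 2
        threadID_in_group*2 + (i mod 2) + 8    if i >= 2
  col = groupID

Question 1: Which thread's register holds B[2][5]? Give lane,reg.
c=5->g=5  r=2->rb=0,t=1,b0=0
L=5*4+1=21  i=0*2+0=0

21,0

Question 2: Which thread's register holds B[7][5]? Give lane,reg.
c: 5->gid=5  r: 7->r8=0,tid=3,i&1=1
L=5*4+3=23  i=0*2+1=1

23,1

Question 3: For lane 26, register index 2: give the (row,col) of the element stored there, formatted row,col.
L=26→G=26>>2=6, T=26&3=2
[2]→row 2·2+0+8=12  col G=6

12,6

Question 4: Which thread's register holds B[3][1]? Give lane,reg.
c=1→G=1  r=3→rhi=0,T=1,p=1
L=1*4+1=5  i=0*2+1=1

5,1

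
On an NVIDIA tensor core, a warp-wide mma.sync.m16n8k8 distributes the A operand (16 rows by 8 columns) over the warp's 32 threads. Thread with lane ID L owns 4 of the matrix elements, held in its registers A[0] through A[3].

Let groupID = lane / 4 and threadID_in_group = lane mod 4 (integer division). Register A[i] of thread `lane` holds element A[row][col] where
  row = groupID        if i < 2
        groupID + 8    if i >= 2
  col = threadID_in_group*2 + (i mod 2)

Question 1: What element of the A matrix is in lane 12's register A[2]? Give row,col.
12: gid=3,tid=0
[2] (3+8,0*2+0) = (11,0)

11,0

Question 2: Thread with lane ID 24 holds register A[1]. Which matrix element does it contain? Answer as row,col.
24: gr=6,th=0
[1] (6+0,0*2+1) = (6,1)

6,1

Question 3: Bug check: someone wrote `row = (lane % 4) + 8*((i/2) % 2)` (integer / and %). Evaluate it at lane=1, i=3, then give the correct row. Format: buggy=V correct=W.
`(lane % 4) + 8*((i/2) % 2)`[1,3]->9
1: g=0,t=1
[3] (0+8,1*2+1) = (8,3)
row: 9 vs 8

buggy=9 correct=8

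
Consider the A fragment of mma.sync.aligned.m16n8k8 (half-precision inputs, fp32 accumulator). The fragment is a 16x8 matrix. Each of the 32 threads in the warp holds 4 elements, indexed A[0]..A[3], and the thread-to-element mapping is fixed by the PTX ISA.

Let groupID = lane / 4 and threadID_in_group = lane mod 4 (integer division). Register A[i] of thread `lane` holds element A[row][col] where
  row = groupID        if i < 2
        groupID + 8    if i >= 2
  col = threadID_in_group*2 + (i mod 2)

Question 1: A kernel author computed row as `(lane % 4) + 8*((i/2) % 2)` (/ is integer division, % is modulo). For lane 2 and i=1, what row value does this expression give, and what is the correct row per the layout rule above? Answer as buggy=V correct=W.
`(lane % 4) + 8*((i/2) % 2)`[2,1]⇒2
lane 2⇒2/4=0, 2 mod 4=2
i=1  r:0+0⇒0  c:2·2+1⇒5
row: 2 vs 0

buggy=2 correct=0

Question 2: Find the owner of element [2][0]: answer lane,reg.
r=2⇒gr=2,Rb=0  c=0⇒th=0,odd=0
L=2*4+0=8  i=0*2+0=0

8,0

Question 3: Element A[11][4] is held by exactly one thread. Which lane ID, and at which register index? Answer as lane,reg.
14,2

r=11→G=3,rhi=1  c=4→T=2,p=0
L=3*4+2=14  i=1*2+0=2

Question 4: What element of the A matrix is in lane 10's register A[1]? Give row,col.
2,5

lane 10→10/4=2, 10 mod 4=2
i=1  r:2+0→2  c:2·2+1→5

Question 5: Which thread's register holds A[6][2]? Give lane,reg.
25,0

r=6->g=6,rb=0  c=2->t=1,b0=0
L=6*4+1=25  i=0*2+0=0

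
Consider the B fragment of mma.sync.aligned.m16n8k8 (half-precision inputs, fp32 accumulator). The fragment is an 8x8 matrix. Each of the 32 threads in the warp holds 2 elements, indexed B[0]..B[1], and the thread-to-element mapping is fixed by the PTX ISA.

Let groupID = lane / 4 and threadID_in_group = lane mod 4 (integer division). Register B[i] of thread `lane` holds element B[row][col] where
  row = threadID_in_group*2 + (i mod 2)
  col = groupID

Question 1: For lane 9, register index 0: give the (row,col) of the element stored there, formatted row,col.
9: gid=2,tid=1
[0] (1*2+0,2) = (2,2)

2,2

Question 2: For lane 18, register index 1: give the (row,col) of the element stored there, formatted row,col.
lane 18⇒18/4=4, 18 mod 4=2
i=1  r:2·2+1⇒5  c:4

5,4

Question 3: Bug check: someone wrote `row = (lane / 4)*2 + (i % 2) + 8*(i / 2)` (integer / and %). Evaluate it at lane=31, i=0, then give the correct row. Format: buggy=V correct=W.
buggy=14 correct=6

`(lane / 4)*2 + (i % 2) + 8*(i / 2)`[31,0]⇒14
lane 31: gr=7 (31/4), th=3 (31%4)
i=0: r=3*2+0=6, c=gr=7
row: 14 vs 6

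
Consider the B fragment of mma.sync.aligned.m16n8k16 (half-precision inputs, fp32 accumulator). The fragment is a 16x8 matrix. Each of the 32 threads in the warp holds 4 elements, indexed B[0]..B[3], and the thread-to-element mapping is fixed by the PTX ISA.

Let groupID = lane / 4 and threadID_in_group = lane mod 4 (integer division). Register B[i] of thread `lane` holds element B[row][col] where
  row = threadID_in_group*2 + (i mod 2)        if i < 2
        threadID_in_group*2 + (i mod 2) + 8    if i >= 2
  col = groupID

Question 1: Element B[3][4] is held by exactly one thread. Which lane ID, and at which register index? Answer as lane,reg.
17,1

c=4→G=4  r=3→rhi=0,T=1,p=1
L=4*4+1=17  i=0*2+1=1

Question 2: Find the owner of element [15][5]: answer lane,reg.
c=5->g=5  r=15->rb=1,t=3,b0=1
L=5*4+3=23  i=1*2+1=3

23,3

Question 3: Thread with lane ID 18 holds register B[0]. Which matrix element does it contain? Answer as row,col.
4,4

18: G=4,T=2
[0] (2*2+0+0,4) = (4,4)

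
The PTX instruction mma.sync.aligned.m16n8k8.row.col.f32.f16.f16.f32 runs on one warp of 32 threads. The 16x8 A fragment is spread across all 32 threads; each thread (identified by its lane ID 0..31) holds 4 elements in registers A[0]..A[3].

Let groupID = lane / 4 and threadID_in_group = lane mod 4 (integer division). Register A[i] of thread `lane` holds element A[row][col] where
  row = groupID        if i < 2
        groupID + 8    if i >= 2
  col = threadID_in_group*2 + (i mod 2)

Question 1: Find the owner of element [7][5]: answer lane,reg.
30,1

r:7=>grp=7,rB=0  c:5=>tig=2,lo=1
L=7*4+2=30  i=0*2+1=1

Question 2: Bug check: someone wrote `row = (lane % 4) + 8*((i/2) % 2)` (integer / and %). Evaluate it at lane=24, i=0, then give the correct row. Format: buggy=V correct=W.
`(lane % 4) + 8*((i/2) % 2)`[24,0]=>0
lane 24: grp=6 (24/4), tig=0 (24%4)
i=0: r=6+0=6, c=0*2+0=0
row: 0 vs 6

buggy=0 correct=6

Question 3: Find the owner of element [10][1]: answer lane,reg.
8,3

r:10=>grp=2,rB=1  c:1=>tig=0,lo=1
L=2*4+0=8  i=1*2+1=3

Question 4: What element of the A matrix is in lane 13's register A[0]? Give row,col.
3,2

lane 13→13/4=3, 13 mod 4=1
i=0  r:3+0→3  c:2·1+0→2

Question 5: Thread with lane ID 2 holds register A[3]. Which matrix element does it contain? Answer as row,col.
2: grp=0,tig=2
[3] (0+8,2*2+1) = (8,5)

8,5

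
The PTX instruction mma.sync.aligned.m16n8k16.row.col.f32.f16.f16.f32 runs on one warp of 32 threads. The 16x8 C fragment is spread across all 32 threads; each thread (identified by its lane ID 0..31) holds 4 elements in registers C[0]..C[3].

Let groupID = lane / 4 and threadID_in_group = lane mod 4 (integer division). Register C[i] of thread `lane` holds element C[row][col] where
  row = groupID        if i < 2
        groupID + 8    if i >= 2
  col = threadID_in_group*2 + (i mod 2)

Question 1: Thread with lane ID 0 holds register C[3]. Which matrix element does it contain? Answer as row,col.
L=0->g=0>>2=0, t=0&3=0
[3]->row 0+8=8  col 0·2+1=1

8,1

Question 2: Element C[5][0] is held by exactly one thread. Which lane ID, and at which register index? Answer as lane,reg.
r=5→G=5,rhi=0  c=0→T=0,p=0
L=5*4+0=20  i=0*2+0=0

20,0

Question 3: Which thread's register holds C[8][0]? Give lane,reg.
r=8->g=0,rb=1  c=0->t=0,b0=0
L=0*4+0=0  i=1*2+0=2

0,2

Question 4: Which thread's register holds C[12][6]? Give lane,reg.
r:12=>grp=4,rB=1  c:6=>tig=3,lo=0
L=4*4+3=19  i=1*2+0=2

19,2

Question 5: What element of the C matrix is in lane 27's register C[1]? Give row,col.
6,7

L=27→G=27>>2=6, T=27&3=3
[1]→row 6+0=6  col 3·2+1=7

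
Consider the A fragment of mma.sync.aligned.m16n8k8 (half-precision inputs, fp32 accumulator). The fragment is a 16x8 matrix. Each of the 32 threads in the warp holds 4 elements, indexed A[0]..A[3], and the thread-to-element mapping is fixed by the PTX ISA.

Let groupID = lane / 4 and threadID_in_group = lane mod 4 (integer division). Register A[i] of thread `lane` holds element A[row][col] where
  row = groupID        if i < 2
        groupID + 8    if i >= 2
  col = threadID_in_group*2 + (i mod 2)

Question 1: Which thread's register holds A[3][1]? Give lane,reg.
12,1

r:3=>grp=3,rB=0  c:1=>tig=0,lo=1
L=3*4+0=12  i=0*2+1=1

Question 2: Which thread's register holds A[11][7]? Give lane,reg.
r=11⇒gr=3,Rb=1  c=7⇒th=3,odd=1
L=3*4+3=15  i=1*2+1=3

15,3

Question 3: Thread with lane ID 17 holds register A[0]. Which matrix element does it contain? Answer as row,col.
lane 17: G=4 (17/4), T=1 (17%4)
i=0: r=4+0=4, c=1*2+0=2

4,2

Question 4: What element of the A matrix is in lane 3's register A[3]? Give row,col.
lane 3: G=0 (3/4), T=3 (3%4)
i=3: r=0+8=8, c=3*2+1=7

8,7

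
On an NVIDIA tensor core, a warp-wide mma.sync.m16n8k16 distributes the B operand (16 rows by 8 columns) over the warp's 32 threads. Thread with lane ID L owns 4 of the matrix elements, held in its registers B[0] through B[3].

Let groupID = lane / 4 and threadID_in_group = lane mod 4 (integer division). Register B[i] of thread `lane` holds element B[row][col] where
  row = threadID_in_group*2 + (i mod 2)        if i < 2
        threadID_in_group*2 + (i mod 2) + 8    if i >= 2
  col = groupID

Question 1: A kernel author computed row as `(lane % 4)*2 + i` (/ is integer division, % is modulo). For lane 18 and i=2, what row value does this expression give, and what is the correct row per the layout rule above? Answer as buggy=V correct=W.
buggy=6 correct=12

`(lane % 4)*2 + i`[18,2]->6
lane 18: gid=4 (18/4), tid=2 (18%4)
i=2: r=2*2+0+8=12, c=gid=4
row: 6 vs 12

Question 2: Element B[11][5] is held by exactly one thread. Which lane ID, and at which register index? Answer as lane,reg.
21,3

c: 5->gid=5  r: 11->r8=1,tid=1,i&1=1
L=5*4+1=21  i=1*2+1=3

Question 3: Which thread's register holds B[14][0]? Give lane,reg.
3,2

c=0->g=0  r=14->rb=1,t=3,b0=0
L=0*4+3=3  i=1*2+0=2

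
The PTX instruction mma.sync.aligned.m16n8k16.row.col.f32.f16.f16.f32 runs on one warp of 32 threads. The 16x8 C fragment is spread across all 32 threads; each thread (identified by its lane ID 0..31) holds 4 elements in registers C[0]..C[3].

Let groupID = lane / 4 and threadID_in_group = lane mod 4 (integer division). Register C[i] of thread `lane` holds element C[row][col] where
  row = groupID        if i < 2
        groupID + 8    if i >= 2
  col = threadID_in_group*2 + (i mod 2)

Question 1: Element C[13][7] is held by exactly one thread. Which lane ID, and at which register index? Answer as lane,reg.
r:13=>grp=5,rB=1  c:7=>tig=3,lo=1
L=5*4+3=23  i=1*2+1=3

23,3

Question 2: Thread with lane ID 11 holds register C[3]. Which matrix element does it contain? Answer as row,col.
11: gr=2,th=3
[3] (2+8,3*2+1) = (10,7)

10,7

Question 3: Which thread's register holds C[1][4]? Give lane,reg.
r:1=>grp=1,rB=0  c:4=>tig=2,lo=0
L=1*4+2=6  i=0*2+0=0

6,0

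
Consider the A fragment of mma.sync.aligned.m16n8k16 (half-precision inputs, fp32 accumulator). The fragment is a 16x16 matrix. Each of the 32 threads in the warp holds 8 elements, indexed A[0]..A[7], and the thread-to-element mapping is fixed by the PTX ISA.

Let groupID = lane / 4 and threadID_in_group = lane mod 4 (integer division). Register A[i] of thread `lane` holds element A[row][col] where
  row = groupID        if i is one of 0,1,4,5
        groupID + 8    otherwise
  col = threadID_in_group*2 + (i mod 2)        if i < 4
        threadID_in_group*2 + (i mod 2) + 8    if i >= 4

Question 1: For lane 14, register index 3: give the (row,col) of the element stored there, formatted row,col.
14: g=3,t=2
[3] (3+8,2*2+1+0) = (11,5)

11,5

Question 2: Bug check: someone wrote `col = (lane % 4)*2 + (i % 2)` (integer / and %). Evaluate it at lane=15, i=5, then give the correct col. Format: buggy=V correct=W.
buggy=7 correct=15

`(lane % 4)*2 + (i % 2)`[15,5]->7
lane 15->15/4=3, 15 mod 4=3
i=5  r:3+0->3  c:2·3+1+8->15
col: 7 vs 15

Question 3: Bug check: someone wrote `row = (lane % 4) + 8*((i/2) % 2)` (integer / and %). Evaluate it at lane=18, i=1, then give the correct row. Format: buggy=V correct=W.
buggy=2 correct=4

`(lane % 4) + 8*((i/2) % 2)`[18,1]->2
lane 18->18/4=4, 18 mod 4=2
i=1  r:4+0->4  c:2·2+1+0->5
row: 2 vs 4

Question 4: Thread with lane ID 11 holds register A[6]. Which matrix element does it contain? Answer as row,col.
11: G=2,T=3
[6] (2+8,3*2+0+8) = (10,14)

10,14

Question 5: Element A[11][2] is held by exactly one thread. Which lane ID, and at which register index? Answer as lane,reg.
r:11=>grp=3,rB=1  c:2=>cB=0,tig=1,lo=0
L=3*4+1=13  i=0*4+1*2+0=2

13,2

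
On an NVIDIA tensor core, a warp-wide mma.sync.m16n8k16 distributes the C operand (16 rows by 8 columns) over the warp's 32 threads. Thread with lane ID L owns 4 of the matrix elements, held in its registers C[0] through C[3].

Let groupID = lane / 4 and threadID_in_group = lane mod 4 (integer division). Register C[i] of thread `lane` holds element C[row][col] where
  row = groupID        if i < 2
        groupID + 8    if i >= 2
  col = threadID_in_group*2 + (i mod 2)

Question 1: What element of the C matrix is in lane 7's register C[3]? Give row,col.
9,7

7: gr=1,th=3
[3] (1+8,3*2+1) = (9,7)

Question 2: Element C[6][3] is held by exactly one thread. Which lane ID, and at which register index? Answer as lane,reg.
r:6=>grp=6,rB=0  c:3=>tig=1,lo=1
L=6*4+1=25  i=0*2+1=1

25,1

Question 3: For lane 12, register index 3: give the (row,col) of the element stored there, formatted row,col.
L=12=>grp=12>>2=3, tig=12&3=0
[3]=>row 3+8=11  col 0·2+1=1

11,1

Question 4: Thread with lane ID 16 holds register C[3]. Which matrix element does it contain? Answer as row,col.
lane 16⇒16/4=4, 16 mod 4=0
i=3  r:4+8⇒12  c:2·0+1⇒1

12,1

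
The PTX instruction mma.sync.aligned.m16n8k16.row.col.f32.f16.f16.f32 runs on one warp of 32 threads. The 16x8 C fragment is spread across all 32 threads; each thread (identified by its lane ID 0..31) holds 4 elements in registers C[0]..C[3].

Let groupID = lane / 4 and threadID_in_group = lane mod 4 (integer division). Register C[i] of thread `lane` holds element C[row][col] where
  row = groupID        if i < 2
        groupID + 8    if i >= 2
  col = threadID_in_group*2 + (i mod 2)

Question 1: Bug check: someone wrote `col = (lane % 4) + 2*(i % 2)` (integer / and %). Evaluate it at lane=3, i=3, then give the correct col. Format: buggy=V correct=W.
`(lane % 4) + 2*(i % 2)`[3,3]⇒5
lane 3: gr=0 (3/4), th=3 (3%4)
i=3: r=0+8=8, c=3*2+1=7
col: 5 vs 7

buggy=5 correct=7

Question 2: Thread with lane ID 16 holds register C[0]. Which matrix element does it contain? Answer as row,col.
4,0

L=16⇒gr=16>>2=4, th=16&3=0
[0]⇒row 4+0=4  col 0·2+0=0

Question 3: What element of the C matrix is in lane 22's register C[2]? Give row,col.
L=22⇒gr=22>>2=5, th=22&3=2
[2]⇒row 5+8=13  col 2·2+0=4

13,4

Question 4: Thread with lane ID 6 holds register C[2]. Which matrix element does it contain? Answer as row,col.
lane 6⇒6/4=1, 6 mod 4=2
i=2  r:1+8⇒9  c:2·2+0⇒4

9,4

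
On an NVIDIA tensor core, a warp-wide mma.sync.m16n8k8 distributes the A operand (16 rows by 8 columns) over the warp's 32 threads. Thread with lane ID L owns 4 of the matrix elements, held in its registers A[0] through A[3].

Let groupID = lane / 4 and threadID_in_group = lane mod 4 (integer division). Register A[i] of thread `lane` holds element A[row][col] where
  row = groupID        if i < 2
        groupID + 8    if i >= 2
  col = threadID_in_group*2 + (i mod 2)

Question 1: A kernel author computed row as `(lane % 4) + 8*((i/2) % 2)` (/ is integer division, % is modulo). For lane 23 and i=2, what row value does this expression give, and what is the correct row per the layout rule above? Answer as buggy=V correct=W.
buggy=11 correct=13

`(lane % 4) + 8*((i/2) % 2)`[23,2]⇒11
23: gr=5,th=3
[2] (5+8,3*2+0) = (13,6)
row: 11 vs 13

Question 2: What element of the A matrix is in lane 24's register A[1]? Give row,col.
lane 24: gid=6 (24/4), tid=0 (24%4)
i=1: r=6+0=6, c=0*2+1=1

6,1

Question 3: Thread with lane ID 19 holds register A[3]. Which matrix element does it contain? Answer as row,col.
12,7

19: g=4,t=3
[3] (4+8,3*2+1) = (12,7)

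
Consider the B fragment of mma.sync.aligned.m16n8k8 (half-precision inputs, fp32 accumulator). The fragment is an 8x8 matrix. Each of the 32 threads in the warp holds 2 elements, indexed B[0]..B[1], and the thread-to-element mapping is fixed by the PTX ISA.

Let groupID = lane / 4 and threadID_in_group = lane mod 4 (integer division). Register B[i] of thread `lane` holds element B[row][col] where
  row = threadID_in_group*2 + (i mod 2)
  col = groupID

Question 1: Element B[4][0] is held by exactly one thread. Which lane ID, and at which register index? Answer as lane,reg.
c:0=>grp=0  r:4=>tig=2,lo=0
L=0*4+2=2  i=0=0

2,0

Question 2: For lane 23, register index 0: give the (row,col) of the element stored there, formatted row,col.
6,5

lane 23⇒23/4=5, 23 mod 4=3
i=0  r:2·3+0⇒6  c:5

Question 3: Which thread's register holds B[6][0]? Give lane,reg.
c:0=>grp=0  r:6=>tig=3,lo=0
L=0*4+3=3  i=0=0

3,0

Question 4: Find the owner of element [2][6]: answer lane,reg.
c:6=>grp=6  r:2=>tig=1,lo=0
L=6*4+1=25  i=0=0

25,0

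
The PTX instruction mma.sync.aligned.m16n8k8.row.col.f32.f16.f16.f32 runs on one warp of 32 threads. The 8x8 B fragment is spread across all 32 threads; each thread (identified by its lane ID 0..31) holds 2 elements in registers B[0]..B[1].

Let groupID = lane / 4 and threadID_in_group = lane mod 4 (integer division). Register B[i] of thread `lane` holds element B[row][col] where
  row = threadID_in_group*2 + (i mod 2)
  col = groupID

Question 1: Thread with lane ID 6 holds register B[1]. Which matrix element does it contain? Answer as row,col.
5,1

lane 6->6/4=1, 6 mod 4=2
i=1  r:2·2+1->5  c:1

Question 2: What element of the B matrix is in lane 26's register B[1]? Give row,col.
5,6

26: gr=6,th=2
[1] (2*2+1,6) = (5,6)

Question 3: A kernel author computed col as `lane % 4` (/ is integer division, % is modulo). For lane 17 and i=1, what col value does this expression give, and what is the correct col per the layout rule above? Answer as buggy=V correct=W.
`lane % 4`[17,1]→1
17: G=4,T=1
[1] (1*2+1,4) = (3,4)
col: 1 vs 4

buggy=1 correct=4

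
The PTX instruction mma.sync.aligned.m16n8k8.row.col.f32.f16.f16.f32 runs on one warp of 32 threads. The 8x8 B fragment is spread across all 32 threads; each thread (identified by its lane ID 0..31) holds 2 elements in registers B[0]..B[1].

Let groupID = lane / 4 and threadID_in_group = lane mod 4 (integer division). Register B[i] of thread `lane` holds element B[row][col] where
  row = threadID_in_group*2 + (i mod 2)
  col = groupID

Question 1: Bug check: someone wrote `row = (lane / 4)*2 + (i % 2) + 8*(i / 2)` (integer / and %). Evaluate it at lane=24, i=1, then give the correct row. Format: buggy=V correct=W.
`(lane / 4)*2 + (i % 2) + 8*(i / 2)`[24,1]->13
24: gid=6,tid=0
[1] (0*2+1,6) = (1,6)
row: 13 vs 1

buggy=13 correct=1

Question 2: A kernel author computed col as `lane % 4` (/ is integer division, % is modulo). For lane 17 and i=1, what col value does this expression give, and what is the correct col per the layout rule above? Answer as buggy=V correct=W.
buggy=1 correct=4

`lane % 4`[17,1]⇒1
L=17⇒gr=17>>2=4, th=17&3=1
[1]⇒row 1·2+1=3  col gr=4
col: 1 vs 4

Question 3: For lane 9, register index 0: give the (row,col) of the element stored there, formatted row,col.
lane 9: gid=2 (9/4), tid=1 (9%4)
i=0: r=1*2+0=2, c=gid=2

2,2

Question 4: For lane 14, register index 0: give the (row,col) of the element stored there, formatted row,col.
lane 14: gid=3 (14/4), tid=2 (14%4)
i=0: r=2*2+0=4, c=gid=3

4,3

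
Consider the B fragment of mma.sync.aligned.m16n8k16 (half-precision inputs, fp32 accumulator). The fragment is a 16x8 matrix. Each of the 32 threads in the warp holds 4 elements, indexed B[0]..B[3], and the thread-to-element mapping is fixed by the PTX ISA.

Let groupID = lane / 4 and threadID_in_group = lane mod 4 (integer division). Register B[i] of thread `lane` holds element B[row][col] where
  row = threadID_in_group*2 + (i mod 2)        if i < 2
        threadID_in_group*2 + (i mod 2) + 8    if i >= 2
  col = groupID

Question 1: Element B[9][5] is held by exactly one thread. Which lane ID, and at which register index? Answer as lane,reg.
c=5→G=5  r=9→rhi=1,T=0,p=1
L=5*4+0=20  i=1*2+1=3

20,3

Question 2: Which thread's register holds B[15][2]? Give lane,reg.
11,3

c=2→G=2  r=15→rhi=1,T=3,p=1
L=2*4+3=11  i=1*2+1=3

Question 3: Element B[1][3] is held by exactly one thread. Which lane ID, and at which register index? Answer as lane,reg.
12,1

c=3->g=3  r=1->rb=0,t=0,b0=1
L=3*4+0=12  i=0*2+1=1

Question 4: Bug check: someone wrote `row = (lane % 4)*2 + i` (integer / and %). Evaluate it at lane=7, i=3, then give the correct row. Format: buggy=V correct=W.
buggy=9 correct=15

`(lane % 4)*2 + i`[7,3]⇒9
L=7⇒gr=7>>2=1, th=7&3=3
[3]⇒row 3·2+1+8=15  col gr=1
row: 9 vs 15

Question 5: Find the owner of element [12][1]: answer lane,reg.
6,2

c:1=>grp=1  r:12=>rB=1,tig=2,lo=0
L=1*4+2=6  i=1*2+0=2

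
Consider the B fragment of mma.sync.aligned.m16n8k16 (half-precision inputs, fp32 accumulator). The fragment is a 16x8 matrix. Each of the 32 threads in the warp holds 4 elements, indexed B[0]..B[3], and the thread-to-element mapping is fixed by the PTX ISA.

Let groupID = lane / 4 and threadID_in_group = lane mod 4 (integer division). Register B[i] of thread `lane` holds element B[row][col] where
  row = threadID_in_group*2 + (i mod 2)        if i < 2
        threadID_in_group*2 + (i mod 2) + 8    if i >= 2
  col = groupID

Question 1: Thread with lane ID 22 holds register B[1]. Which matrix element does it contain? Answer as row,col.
lane 22: grp=5 (22/4), tig=2 (22%4)
i=1: r=2*2+1+0=5, c=grp=5

5,5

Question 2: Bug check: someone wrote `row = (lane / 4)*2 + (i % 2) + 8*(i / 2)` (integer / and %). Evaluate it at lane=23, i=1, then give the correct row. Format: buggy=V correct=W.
buggy=11 correct=7

`(lane / 4)*2 + (i % 2) + 8*(i / 2)`[23,1]⇒11
L=23⇒gr=23>>2=5, th=23&3=3
[1]⇒row 3·2+1+0=7  col gr=5
row: 11 vs 7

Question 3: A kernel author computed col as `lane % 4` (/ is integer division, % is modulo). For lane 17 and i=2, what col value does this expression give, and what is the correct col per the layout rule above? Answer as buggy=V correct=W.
buggy=1 correct=4

`lane % 4`[17,2]⇒1
lane 17⇒17/4=4, 17 mod 4=1
i=2  r:2·1+0+8⇒10  c:4
col: 1 vs 4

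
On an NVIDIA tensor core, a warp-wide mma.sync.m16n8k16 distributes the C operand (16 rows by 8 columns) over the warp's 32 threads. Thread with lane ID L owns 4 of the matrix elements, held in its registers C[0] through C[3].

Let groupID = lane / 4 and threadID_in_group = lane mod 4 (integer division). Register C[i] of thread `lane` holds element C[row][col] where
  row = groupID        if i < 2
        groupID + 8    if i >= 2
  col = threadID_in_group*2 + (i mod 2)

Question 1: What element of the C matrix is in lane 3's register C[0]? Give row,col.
L=3->g=3>>2=0, t=3&3=3
[0]->row 0+0=0  col 3·2+0=6

0,6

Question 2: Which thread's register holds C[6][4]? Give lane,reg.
26,0

r:6=>grp=6,rB=0  c:4=>tig=2,lo=0
L=6*4+2=26  i=0*2+0=0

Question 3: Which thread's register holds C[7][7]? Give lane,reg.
31,1

r: 7->gid=7,r8=0  c: 7->tid=3,i&1=1
L=7*4+3=31  i=0*2+1=1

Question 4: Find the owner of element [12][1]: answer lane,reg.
16,3

r=12→G=4,rhi=1  c=1→T=0,p=1
L=4*4+0=16  i=1*2+1=3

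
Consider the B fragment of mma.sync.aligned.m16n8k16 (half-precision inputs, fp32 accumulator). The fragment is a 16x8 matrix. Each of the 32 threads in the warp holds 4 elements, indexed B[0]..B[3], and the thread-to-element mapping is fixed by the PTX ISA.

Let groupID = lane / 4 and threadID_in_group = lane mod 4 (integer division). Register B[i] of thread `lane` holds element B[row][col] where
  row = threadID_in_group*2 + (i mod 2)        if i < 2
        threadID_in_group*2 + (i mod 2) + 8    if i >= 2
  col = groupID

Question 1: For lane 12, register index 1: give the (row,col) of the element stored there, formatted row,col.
1,3

12: gr=3,th=0
[1] (0*2+1+0,3) = (1,3)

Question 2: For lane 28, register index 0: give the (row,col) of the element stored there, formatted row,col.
lane 28→28/4=7, 28 mod 4=0
i=0  r:2·0+0+0→0  c:7

0,7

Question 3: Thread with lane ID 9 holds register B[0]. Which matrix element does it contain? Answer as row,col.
2,2

lane 9: G=2 (9/4), T=1 (9%4)
i=0: r=1*2+0+0=2, c=G=2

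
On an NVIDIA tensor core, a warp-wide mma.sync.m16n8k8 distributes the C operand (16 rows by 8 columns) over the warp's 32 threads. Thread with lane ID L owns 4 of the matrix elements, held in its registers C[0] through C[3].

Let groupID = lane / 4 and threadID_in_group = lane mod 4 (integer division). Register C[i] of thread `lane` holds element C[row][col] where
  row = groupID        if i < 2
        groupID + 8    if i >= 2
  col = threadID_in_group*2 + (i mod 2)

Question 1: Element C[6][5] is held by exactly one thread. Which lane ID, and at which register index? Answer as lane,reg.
26,1

r=6->g=6,rb=0  c=5->t=2,b0=1
L=6*4+2=26  i=0*2+1=1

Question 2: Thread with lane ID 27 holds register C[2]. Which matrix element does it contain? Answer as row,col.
lane 27->27/4=6, 27 mod 4=3
i=2  r:6+8->14  c:2·3+0->6

14,6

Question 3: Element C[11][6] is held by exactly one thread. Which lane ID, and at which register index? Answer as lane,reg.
15,2

r: 11->gid=3,r8=1  c: 6->tid=3,i&1=0
L=3*4+3=15  i=1*2+0=2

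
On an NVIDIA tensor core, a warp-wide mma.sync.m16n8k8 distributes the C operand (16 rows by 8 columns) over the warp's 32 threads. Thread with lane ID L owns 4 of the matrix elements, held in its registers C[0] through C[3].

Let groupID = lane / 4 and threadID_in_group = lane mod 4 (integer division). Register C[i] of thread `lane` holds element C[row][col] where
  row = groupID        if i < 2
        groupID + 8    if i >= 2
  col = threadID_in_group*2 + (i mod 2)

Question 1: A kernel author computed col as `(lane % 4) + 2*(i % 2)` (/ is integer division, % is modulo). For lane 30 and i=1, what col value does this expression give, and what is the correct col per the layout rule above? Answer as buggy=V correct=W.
`(lane % 4) + 2*(i % 2)`[30,1]->4
L=30->g=30>>2=7, t=30&3=2
[1]->row 7+0=7  col 2·2+1=5
col: 4 vs 5

buggy=4 correct=5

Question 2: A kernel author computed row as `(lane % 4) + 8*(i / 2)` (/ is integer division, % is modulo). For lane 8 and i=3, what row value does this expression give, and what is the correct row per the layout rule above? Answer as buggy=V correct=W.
buggy=8 correct=10

`(lane % 4) + 8*(i / 2)`[8,3]→8
lane 8: G=2 (8/4), T=0 (8%4)
i=3: r=2+8=10, c=0*2+1=1
row: 8 vs 10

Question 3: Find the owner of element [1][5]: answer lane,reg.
6,1

r:1=>grp=1,rB=0  c:5=>tig=2,lo=1
L=1*4+2=6  i=0*2+1=1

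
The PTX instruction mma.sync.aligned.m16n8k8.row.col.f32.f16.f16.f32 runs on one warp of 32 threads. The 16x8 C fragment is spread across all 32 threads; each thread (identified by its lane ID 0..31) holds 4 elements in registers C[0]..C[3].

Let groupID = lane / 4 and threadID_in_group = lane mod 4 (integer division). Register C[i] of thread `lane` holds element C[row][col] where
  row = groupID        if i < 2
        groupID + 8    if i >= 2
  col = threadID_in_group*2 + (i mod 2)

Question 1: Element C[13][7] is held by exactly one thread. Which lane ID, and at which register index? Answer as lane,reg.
23,3

r: 13->gid=5,r8=1  c: 7->tid=3,i&1=1
L=5*4+3=23  i=1*2+1=3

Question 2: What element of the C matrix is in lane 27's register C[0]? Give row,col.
L=27→G=27>>2=6, T=27&3=3
[0]→row 6+0=6  col 3·2+0=6

6,6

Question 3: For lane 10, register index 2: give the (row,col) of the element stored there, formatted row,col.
lane 10=>10/4=2, 10 mod 4=2
i=2  r:2+8=>10  c:2·2+0=>4

10,4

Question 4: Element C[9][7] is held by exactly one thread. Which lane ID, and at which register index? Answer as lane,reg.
7,3

r: 9->gid=1,r8=1  c: 7->tid=3,i&1=1
L=1*4+3=7  i=1*2+1=3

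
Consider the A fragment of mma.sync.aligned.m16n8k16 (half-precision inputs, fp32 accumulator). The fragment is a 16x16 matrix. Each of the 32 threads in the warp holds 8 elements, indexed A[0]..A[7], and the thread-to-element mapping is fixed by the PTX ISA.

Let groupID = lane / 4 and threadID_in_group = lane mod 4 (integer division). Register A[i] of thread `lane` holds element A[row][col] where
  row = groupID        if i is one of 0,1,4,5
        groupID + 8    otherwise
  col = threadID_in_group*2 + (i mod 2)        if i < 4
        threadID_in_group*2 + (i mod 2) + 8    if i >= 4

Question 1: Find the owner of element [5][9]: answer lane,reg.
20,5

r=5->g=5,rb=0  c=9->cb=1,t=0,b0=1
L=5*4+0=20  i=1*4+0*2+1=5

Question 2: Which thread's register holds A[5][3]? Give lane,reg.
21,1

r=5⇒gr=5,Rb=0  c=3⇒Cb=0,th=1,odd=1
L=5*4+1=21  i=0*4+0*2+1=1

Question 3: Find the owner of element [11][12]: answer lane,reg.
14,6

r:11=>grp=3,rB=1  c:12=>cB=1,tig=2,lo=0
L=3*4+2=14  i=1*4+1*2+0=6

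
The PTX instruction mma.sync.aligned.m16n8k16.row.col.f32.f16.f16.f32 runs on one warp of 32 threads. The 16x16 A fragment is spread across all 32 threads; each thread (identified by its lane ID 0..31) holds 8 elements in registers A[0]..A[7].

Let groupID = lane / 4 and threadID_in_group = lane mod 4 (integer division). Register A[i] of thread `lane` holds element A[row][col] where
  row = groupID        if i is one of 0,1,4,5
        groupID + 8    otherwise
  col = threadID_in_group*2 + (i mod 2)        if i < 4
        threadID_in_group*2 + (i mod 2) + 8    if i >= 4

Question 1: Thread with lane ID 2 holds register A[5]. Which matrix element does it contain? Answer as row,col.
0,13

L=2⇒gr=2>>2=0, th=2&3=2
[5]⇒row 0+0=0  col 2·2+1+8=13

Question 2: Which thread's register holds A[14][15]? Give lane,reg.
r=14→G=6,rhi=1  c=15→chi=1,T=3,p=1
L=6*4+3=27  i=1*4+1*2+1=7

27,7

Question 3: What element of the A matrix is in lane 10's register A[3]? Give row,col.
10,5

L=10->gid=10>>2=2, tid=10&3=2
[3]->row 2+8=10  col 2·2+1+0=5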